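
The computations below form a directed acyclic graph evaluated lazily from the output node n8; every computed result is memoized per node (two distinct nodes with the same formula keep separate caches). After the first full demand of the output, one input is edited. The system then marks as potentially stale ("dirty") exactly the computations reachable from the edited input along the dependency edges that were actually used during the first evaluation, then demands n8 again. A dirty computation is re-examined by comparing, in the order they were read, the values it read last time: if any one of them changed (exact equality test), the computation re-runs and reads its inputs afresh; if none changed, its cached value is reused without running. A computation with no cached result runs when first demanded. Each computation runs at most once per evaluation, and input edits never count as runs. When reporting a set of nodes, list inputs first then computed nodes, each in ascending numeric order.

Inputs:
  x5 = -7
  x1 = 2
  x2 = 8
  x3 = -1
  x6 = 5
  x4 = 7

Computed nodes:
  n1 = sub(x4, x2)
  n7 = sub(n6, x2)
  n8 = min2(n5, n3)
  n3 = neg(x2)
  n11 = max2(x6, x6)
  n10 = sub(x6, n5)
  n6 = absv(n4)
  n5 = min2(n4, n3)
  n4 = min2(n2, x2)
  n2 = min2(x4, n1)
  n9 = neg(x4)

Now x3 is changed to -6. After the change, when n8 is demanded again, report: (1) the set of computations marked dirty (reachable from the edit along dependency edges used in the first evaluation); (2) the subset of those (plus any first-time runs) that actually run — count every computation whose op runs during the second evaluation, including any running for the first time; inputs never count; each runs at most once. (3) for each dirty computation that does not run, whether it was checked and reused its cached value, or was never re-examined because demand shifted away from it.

The edit dirties: none.
0 computations run: none.
No dirty computation escaped a run.
Note the shortcut — nothing in the graph depends on x3 at all, so no recomputation happens.

First demand of the output computes:
  n1 = sub(7, 8) = -1
  n2 = min2(7, -1) = -1
  n3 = neg(8) = -8
  n4 = min2(-1, 8) = -1
  n5 = min2(-1, -8) = -8
  n8 = min2(-8, -8) = -8

After the edit, cleaning proceeds:
  no node depends on x3 at all; the second demand re-runs nothing.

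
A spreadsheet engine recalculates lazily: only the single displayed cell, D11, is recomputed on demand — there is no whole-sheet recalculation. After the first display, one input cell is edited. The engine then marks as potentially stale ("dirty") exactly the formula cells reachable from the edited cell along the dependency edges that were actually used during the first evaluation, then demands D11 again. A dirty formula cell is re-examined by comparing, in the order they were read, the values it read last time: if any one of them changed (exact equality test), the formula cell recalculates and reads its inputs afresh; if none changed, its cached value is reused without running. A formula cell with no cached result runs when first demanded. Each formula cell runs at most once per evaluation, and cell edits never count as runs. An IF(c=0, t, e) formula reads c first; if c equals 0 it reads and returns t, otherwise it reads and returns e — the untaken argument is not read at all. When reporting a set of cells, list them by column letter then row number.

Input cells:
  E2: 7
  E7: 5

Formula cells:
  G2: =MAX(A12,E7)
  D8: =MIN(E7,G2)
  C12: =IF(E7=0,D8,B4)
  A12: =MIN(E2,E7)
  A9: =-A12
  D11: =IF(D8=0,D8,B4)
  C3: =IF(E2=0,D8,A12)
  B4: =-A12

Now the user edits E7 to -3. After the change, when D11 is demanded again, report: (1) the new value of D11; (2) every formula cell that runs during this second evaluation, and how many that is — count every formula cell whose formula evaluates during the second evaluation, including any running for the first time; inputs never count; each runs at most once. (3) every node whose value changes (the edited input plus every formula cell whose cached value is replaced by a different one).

New value of D11: 3.
Formula cells that run: A12, B4, D8, D11, G2 — 5 in total.
Values that change: A12, B4, D8, D11, E7, G2.

First evaluation (everything demanded from the output):
  A12 = MIN(7, 5) = 5
  B4 = -(5) = -5
  G2 = MAX(5, 5) = 5
  D8 = MIN(5, 5) = 5
  D11 = IF(D8=0: D8=5 -> else branch B4) = -5

Propagation after the edit:
  A12: runs — E7 5->-3; result -3.
  B4: runs — A12 5->-3; result 3.
  G2: runs — A12 5->-3; E7 5->-3; result -3.
  D8: runs — E7 5->-3; G2 5->-3; result -3.
  D11: runs — D8 5->-3; B4 -5->3; result 3.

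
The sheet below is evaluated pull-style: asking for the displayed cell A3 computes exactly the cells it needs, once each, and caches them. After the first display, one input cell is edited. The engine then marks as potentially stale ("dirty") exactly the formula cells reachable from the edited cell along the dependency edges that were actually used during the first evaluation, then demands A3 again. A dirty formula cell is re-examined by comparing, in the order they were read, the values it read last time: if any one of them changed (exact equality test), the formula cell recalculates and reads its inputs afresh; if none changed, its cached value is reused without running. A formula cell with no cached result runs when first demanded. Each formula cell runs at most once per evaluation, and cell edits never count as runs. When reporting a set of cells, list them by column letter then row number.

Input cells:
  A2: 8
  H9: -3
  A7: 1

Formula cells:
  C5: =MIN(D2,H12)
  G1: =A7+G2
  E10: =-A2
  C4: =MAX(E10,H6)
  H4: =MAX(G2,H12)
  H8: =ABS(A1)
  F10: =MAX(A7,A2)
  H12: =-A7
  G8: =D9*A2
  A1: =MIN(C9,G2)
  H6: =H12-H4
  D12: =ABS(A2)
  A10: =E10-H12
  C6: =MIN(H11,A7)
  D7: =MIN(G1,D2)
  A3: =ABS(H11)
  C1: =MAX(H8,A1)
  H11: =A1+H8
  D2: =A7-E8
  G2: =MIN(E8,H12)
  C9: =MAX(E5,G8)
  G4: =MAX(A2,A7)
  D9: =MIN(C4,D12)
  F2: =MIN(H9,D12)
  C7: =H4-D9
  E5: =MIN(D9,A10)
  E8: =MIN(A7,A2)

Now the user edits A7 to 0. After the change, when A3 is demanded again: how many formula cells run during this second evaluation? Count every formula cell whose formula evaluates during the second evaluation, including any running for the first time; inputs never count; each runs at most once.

11 formula cells run: A1, A10, C9, E5, E8, G2, H4, H6, H8, H11, H12.
Note where the cutoff bites: C4 is checked, finds nothing changed, and keeps its cache.

First demand of the output computes:
  D12 = ABS(8) = 8
  E8 = MIN(1, 8) = 1
  E10 = -(8) = -8
  H12 = -(1) = -1
  A10 = -8 - -1 = -7
  G2 = MIN(1, -1) = -1
  H4 = MAX(-1, -1) = -1
  H6 = -1 - -1 = 0
  C4 = MAX(-8, 0) = 0
  D9 = MIN(0, 8) = 0
  E5 = MIN(0, -7) = -7
  G8 = 0 * 8 = 0
  C9 = MAX(-7, 0) = 0
  A1 = MIN(0, -1) = -1
  H8 = ABS(-1) = 1
  H11 = -1 + 1 = 0
  A3 = ABS(0) = 0

After the edit, cleaning proceeds:
  E8: a read changed (A7 1->0) — executes, giving 0.
  H12: a read changed (A7 1->0) — executes, giving 0.
  A10: a read changed (H12 -1->0) — executes, giving -8.
  G2: a read changed (E8 1->0; H12 -1->0) — executes, giving 0.
  H4: a read changed (G2 -1->0; H12 -1->0) — executes, giving 0.
  H6: a read changed (H12 -1->0; H4 -1->0) — executes, giving 0 — identical to its old value.
  C4: dirty, but its reads are unchanged (E10 unchanged, H6 unchanged); cached 0 stands.
  D9: dirty, but its reads are unchanged (C4 unchanged, D12 unchanged); cached 0 stands.
  E5: a read changed (A10 -7->-8) — executes, giving -8.
  G8: dirty, but its reads are unchanged (D9 unchanged, A2 unchanged); cached 0 stands.
  C9: a read changed (E5 -7->-8) — executes, giving 0 — identical to its old value.
  A1: a read changed (G2 -1->0) — executes, giving 0.
  H8: a read changed (A1 -1->0) — executes, giving 0.
  H11: a read changed (A1 -1->0; H8 1->0) — executes, giving 0 — identical to its old value.
  A3: dirty, but its reads are unchanged (H11 unchanged); cached 0 stands.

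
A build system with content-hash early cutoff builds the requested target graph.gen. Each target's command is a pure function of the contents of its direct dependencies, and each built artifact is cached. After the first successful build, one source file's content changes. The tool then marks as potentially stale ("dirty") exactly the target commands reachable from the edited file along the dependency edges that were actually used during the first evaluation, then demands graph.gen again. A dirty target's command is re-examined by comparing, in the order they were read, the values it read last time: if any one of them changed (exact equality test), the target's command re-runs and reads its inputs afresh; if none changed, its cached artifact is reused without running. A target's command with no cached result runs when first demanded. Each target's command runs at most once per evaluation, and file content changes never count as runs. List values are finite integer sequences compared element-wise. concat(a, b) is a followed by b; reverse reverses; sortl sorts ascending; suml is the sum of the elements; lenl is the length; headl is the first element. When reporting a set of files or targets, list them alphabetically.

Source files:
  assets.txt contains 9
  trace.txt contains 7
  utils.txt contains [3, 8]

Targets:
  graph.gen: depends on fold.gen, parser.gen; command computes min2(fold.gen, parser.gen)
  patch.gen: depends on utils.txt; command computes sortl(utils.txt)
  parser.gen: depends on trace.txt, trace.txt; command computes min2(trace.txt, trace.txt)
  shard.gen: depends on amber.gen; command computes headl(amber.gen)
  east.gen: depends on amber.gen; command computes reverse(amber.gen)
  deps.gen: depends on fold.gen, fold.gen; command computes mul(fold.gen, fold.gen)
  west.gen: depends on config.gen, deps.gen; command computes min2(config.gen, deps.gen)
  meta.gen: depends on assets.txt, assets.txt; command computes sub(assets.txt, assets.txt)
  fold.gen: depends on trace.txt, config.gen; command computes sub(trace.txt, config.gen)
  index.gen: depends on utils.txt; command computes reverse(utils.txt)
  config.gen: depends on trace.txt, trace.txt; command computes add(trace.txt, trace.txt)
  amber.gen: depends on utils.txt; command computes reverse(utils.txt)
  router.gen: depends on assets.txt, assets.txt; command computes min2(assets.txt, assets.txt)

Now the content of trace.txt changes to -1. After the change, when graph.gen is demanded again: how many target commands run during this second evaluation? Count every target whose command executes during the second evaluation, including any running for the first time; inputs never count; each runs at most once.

First evaluation (everything demanded from the output):
  config.gen = add(7, 7) = 14
  fold.gen = sub(7, 14) = -7
  parser.gen = min2(7, 7) = 7
  graph.gen = min2(-7, 7) = -7

Propagation after the edit:
  config.gen: runs — trace.txt 7->-1; trace.txt 7->-1; result -2.
  fold.gen: runs — trace.txt 7->-1; config.gen 14->-2; result 1.
  parser.gen: runs — trace.txt 7->-1; trace.txt 7->-1; result -1.
  graph.gen: runs — fold.gen -7->1; parser.gen 7->-1; result -1.

Target commands that run: config.gen, fold.gen, graph.gen, parser.gen — 4 in total.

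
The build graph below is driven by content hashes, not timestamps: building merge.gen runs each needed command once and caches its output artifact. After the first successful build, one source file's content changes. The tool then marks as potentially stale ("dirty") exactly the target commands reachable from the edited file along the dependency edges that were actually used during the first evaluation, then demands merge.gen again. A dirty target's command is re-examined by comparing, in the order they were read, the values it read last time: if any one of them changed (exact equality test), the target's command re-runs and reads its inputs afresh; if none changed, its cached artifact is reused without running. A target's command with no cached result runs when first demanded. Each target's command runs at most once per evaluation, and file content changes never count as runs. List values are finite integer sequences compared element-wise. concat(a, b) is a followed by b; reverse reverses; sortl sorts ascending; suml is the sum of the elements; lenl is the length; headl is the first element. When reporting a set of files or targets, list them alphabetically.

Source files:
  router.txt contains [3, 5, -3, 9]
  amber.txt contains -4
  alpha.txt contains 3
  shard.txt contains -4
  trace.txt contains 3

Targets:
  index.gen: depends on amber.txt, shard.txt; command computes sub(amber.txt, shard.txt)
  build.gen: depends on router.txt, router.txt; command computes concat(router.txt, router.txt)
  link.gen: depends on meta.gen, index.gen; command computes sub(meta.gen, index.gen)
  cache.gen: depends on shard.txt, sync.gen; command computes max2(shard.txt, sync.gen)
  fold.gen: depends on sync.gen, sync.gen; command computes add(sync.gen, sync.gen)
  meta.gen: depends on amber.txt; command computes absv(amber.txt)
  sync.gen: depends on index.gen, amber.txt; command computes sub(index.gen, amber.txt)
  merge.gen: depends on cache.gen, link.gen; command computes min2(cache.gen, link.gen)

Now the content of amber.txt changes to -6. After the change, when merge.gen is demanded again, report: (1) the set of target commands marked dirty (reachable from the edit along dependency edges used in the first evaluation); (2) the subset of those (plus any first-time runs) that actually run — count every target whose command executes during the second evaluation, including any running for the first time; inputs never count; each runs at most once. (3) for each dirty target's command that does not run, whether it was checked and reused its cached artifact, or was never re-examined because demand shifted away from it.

Initial pass — values computed on the first demand:
  index.gen = sub(-4, -4) = 0
  meta.gen = absv(-4) = 4
  link.gen = sub(4, 0) = 4
  sync.gen = sub(0, -4) = 4
  cache.gen = max2(-4, 4) = 4
  merge.gen = min2(4, 4) = 4

Second demand — change propagation:
  index.gen: re-runs because amber.txt -4->-6; new result -2.
  meta.gen: re-runs because amber.txt -4->-6; new result 6.
  link.gen: re-runs because meta.gen 4->6; index.gen 0->-2; new result 8.
  sync.gen: re-runs because index.gen 0->-2; amber.txt -4->-6; new result 4 (unchanged).
  cache.gen: re-examined; everything it read last time is the same (shard.txt unchanged, sync.gen unchanged) — cache 4 kept, no run.
  merge.gen: re-runs because link.gen 4->8; new result 4 (unchanged).

The important point: at cache.gen every value read last time is unchanged, so the dirty flag clears without a run.

Dirty set: cache.gen, index.gen, link.gen, merge.gen, meta.gen, sync.gen.
Run set: index.gen, link.gen, merge.gen, meta.gen, sync.gen (5 run).
Re-examined without running (cache reused): cache.gen.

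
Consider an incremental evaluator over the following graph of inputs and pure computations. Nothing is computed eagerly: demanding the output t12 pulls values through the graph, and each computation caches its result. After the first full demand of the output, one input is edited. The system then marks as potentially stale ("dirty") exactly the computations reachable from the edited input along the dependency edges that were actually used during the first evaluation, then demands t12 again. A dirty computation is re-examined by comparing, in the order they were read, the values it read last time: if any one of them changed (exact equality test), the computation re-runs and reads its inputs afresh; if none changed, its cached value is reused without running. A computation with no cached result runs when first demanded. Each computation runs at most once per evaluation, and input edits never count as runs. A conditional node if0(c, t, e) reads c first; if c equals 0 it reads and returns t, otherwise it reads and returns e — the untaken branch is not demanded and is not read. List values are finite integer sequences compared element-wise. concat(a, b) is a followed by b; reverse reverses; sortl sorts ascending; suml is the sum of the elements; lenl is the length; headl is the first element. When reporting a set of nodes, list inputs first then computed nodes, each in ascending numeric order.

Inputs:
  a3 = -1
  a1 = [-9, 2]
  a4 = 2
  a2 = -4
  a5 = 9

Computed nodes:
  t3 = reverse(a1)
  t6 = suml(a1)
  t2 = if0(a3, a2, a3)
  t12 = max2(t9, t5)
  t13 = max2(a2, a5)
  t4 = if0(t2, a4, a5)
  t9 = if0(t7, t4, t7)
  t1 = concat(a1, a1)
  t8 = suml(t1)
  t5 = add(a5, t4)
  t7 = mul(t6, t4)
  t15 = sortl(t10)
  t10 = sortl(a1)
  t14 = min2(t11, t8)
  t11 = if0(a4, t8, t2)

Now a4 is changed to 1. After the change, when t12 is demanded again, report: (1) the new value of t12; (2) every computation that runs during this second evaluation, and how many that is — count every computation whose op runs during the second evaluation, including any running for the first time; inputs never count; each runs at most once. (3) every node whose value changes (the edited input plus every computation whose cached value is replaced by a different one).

Initial pass — values computed on the first demand:
  t2 = if0(a3=-1 -> else branch a3) = -1
  t4 = if0(t2=-1 -> else branch a5) = 9
  t5 = add(9, 9) = 18
  t6 = suml([-9, 2]) = -7
  t7 = mul(-7, 9) = -63
  t9 = if0(t7=-63 -> else branch t7) = -63
  t12 = max2(-63, 18) = 18

Second demand — change propagation:
  no demanded computation ever read a4, so the edit dirties nothing and nothing runs.

The important point: nothing the output needs ever reads a4, so the edit is invisible to it.

t12 now evaluates to 18.
Run set: none (0 run).
Changed values: a4.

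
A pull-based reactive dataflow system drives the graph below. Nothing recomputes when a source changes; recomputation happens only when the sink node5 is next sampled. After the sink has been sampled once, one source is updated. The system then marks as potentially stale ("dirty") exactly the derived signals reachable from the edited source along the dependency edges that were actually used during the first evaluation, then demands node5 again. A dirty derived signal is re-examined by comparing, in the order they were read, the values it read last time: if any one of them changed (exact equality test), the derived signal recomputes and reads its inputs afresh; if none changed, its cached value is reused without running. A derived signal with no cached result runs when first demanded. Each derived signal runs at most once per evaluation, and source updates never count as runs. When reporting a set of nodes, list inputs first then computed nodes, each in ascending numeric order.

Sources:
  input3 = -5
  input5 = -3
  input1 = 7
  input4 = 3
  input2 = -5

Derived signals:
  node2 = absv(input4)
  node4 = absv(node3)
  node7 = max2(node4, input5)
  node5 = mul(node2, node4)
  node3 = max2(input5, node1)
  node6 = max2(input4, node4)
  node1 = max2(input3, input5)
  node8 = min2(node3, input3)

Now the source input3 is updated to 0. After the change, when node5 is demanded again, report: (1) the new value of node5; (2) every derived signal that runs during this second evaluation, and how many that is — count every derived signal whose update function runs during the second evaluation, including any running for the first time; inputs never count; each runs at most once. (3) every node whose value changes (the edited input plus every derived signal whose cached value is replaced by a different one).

First evaluation (everything demanded from the output):
  node1 = max2(-5, -3) = -3
  node2 = absv(3) = 3
  node3 = max2(-3, -3) = -3
  node4 = absv(-3) = 3
  node5 = mul(3, 3) = 9

Propagation after the edit:
  node1: runs — input3 -5->0; result 0.
  node3: runs — node1 -3->0; result 0.
  node4: runs — node3 -3->0; result 0.
  node5: runs — node4 3->0; result 0.

New value of node5: 0.
Derived signals that run: node1, node3, node4, node5 — 4 in total.
Values that change: input3, node1, node3, node4, node5.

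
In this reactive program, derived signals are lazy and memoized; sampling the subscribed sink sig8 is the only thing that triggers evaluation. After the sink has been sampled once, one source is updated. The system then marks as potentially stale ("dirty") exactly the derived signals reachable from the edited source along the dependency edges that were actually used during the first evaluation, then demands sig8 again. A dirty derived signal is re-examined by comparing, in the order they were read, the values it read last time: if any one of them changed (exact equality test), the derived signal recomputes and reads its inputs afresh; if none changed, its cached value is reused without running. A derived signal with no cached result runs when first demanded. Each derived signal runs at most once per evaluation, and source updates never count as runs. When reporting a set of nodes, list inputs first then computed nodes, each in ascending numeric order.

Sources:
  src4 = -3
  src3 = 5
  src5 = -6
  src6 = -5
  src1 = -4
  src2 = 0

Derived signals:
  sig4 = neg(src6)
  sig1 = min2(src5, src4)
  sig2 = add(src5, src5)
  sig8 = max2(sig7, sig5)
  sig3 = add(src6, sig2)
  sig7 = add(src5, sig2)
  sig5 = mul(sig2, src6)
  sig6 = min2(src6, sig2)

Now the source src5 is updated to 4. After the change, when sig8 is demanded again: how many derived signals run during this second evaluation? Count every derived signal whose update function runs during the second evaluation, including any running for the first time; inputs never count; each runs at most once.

4 derived signals run: sig2, sig5, sig7, sig8.

First demand of the output computes:
  sig2 = add(-6, -6) = -12
  sig5 = mul(-12, -5) = 60
  sig7 = add(-6, -12) = -18
  sig8 = max2(-18, 60) = 60

After the edit, cleaning proceeds:
  sig2: a read changed (src5 -6->4; src5 -6->4) — executes, giving 8.
  sig5: a read changed (sig2 -12->8) — executes, giving -40.
  sig7: a read changed (src5 -6->4; sig2 -12->8) — executes, giving 12.
  sig8: a read changed (sig7 -18->12; sig5 60->-40) — executes, giving 12.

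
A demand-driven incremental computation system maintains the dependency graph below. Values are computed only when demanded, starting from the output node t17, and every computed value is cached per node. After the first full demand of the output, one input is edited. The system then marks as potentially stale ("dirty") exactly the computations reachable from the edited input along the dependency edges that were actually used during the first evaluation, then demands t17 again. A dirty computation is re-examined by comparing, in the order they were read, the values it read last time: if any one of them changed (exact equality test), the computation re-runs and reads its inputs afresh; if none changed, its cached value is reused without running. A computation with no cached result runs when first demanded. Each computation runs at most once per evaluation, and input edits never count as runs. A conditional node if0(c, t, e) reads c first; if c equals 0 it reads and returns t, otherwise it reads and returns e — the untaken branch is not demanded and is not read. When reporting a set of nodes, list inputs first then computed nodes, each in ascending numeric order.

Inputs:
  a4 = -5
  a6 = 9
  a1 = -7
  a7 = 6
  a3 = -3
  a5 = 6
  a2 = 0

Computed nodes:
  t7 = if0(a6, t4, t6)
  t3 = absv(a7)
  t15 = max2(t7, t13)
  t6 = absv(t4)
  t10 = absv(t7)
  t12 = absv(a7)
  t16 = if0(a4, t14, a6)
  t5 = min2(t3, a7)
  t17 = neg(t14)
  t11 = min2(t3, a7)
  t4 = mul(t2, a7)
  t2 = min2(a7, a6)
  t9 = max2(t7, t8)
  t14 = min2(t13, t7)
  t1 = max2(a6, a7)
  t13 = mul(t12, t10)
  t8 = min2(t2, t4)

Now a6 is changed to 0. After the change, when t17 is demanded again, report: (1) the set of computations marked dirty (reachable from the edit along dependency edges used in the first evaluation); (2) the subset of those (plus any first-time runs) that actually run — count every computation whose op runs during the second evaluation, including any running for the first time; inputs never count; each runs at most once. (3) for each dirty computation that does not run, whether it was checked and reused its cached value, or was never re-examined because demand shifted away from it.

First evaluation (everything demanded from the output):
  t2 = min2(6, 9) = 6
  t4 = mul(6, 6) = 36
  t6 = absv(36) = 36
  t7 = if0(a6=9 -> else branch t6) = 36
  t10 = absv(36) = 36
  t12 = absv(6) = 6
  t13 = mul(6, 36) = 216
  t14 = min2(216, 36) = 36
  t17 = neg(36) = -36

Propagation after the edit:
  t2: runs — a6 9->0; result 0.
  t4: runs — t2 6->0; result 0.
  t6: marked dirty but never re-examined — demand shifted away from it.
  t7: runs — a6 9->0; result 0.
  t10: runs — t7 36->0; result 0.
  t13: runs — t10 36->0; result 0.
  t14: runs — t13 216->0; t7 36->0; result 0.
  t17: runs — t14 36->0; result 0.

Key observation: a condition flipped, so demand moved to the other branch — t6 is never re-examined.

Marked dirty: t2, t4, t6, t7, t10, t13, t14, t17.
Computations that run: t2, t4, t7, t10, t13, t14, t17 — 7 in total.
Never re-examined (demand shifted away): t6.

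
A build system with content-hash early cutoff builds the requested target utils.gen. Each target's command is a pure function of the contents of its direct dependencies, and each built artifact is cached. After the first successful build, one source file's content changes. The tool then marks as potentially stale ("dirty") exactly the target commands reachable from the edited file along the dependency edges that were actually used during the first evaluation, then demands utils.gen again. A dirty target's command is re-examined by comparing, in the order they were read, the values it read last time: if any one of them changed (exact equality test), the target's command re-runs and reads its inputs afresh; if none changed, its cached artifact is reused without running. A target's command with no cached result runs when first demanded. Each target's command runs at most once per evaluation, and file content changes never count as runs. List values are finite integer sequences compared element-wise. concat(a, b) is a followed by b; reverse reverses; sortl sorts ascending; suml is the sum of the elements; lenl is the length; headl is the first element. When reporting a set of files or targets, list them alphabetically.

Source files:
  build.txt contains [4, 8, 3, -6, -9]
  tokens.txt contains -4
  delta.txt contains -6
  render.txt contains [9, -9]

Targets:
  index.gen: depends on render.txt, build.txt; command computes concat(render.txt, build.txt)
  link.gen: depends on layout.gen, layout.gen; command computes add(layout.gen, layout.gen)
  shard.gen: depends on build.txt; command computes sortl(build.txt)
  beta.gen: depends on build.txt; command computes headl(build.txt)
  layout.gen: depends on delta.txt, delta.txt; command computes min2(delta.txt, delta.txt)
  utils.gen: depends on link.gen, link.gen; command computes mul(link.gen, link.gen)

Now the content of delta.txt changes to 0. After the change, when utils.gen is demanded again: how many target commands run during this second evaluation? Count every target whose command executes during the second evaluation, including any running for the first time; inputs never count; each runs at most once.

First evaluation (everything demanded from the output):
  layout.gen = min2(-6, -6) = -6
  link.gen = add(-6, -6) = -12
  utils.gen = mul(-12, -12) = 144

Propagation after the edit:
  layout.gen: runs — delta.txt -6->0; delta.txt -6->0; result 0.
  link.gen: runs — layout.gen -6->0; layout.gen -6->0; result 0.
  utils.gen: runs — link.gen -12->0; link.gen -12->0; result 0.

Target commands that run: layout.gen, link.gen, utils.gen — 3 in total.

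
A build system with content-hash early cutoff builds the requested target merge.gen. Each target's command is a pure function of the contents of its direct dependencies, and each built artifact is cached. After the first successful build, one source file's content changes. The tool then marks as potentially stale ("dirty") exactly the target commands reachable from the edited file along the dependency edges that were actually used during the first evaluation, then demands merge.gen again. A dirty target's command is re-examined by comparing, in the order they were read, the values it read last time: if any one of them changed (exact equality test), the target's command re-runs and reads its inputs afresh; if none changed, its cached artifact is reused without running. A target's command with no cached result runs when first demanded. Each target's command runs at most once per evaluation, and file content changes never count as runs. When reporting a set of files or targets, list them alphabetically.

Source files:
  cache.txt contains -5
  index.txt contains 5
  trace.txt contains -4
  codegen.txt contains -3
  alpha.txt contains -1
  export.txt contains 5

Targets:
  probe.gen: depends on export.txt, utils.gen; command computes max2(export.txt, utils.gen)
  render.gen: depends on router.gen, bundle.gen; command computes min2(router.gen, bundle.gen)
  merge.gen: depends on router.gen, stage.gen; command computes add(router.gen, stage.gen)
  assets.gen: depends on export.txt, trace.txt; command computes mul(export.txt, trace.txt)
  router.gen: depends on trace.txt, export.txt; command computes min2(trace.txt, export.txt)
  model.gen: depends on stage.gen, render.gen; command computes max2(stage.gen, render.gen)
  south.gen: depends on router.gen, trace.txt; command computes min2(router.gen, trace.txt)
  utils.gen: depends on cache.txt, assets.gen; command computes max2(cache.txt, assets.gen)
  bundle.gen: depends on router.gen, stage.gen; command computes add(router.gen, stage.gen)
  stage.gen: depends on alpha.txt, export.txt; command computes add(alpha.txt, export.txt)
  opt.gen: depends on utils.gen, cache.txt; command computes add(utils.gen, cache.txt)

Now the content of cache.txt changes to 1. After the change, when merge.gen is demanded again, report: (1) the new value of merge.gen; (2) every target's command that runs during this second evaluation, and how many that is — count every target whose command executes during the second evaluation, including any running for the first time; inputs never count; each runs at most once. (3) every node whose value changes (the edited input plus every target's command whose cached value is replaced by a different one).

New value of merge.gen: 0.
Target commands that run: none — 0 in total.
Values that change: cache.txt.
Key observation: cache.txt is never demanded by the output, so the edit triggers no recomputation at all.

First evaluation (everything demanded from the output):
  router.gen = min2(-4, 5) = -4
  stage.gen = add(-1, 5) = 4
  merge.gen = add(-4, 4) = 0

Propagation after the edit:
  cache.txt feeds no computation that the output demands — nothing is marked dirty and nothing runs.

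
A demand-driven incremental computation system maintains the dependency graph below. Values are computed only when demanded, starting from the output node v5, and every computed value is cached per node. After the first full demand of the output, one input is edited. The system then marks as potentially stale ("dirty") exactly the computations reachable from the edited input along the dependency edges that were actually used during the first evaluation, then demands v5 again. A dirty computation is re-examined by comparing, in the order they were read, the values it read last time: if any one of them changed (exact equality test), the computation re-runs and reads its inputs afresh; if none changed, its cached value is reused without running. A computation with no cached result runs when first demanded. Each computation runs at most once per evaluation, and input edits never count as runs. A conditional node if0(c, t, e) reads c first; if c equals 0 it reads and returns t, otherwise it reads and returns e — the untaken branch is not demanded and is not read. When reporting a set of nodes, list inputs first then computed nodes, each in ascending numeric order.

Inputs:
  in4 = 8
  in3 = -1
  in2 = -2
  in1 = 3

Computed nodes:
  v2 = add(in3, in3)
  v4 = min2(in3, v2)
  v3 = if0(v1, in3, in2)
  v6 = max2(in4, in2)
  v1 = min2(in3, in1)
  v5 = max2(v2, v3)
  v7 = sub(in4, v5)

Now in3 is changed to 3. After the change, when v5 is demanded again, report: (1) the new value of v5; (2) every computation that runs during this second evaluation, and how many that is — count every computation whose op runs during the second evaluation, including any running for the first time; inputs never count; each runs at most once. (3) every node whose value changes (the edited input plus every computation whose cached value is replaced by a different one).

New value of v5: 6.
Computations that run: v1, v2, v3, v5 — 4 in total.
Values that change: in3, v1, v2, v5.

First evaluation (everything demanded from the output):
  v1 = min2(-1, 3) = -1
  v2 = add(-1, -1) = -2
  v3 = if0(v1=-1 -> else branch in2) = -2
  v5 = max2(-2, -2) = -2

Propagation after the edit:
  v1: runs — in3 -1->3; result 3.
  v2: runs — in3 -1->3; in3 -1->3; result 6.
  v3: runs — v1 -1->3; result -2 (same value as before).
  v5: runs — v2 -2->6; result 6.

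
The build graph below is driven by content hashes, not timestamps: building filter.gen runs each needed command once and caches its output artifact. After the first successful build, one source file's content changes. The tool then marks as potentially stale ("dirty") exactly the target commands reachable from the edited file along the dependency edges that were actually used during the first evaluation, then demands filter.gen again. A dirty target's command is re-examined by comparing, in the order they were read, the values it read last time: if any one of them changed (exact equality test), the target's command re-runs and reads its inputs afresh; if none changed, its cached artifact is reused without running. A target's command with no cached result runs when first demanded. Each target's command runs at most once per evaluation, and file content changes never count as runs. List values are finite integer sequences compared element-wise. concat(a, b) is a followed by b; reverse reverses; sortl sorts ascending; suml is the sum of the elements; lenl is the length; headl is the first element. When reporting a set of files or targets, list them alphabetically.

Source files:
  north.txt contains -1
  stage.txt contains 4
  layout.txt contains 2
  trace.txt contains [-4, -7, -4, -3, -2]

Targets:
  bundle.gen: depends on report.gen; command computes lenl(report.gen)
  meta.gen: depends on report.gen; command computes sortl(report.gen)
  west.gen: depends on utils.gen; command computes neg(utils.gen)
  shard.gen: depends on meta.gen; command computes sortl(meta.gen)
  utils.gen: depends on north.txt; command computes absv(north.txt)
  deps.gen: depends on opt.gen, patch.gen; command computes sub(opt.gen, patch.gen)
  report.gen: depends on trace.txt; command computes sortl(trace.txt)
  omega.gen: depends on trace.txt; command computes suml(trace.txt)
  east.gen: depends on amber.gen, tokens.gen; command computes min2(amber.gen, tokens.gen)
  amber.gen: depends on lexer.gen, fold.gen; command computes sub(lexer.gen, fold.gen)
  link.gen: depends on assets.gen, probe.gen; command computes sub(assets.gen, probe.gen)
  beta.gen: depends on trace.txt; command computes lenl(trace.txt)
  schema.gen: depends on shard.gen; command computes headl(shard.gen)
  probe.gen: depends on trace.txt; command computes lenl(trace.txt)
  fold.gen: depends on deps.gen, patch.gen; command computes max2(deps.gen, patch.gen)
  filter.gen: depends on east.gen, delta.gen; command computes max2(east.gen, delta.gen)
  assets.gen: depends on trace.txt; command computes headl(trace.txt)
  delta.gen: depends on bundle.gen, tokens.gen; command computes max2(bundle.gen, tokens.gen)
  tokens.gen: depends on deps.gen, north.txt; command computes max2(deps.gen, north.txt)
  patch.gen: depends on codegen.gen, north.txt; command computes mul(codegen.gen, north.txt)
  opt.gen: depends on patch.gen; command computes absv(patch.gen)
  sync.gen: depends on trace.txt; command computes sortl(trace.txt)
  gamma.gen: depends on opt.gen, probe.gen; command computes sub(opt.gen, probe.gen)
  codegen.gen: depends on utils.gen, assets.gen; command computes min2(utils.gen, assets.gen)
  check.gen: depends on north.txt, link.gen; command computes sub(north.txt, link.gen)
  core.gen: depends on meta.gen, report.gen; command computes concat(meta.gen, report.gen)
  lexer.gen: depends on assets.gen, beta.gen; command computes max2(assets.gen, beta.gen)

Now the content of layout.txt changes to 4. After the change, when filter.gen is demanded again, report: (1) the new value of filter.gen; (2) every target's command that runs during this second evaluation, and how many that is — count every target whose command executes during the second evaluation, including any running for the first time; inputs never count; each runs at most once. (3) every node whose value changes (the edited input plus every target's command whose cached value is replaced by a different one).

Initial pass — values computed on the first demand:
  assets.gen = headl([-4, -7, -4, -3, -2]) = -4
  beta.gen = lenl([-4, -7, -4, -3, -2]) = 5
  lexer.gen = max2(-4, 5) = 5
  report.gen = sortl([-4, -7, -4, -3, -2]) = [-7, -4, -4, -3, -2]
  bundle.gen = lenl([-7, -4, -4, -3, -2]) = 5
  utils.gen = absv(-1) = 1
  codegen.gen = min2(1, -4) = -4
  patch.gen = mul(-4, -1) = 4
  opt.gen = absv(4) = 4
  deps.gen = sub(4, 4) = 0
  fold.gen = max2(0, 4) = 4
  amber.gen = sub(5, 4) = 1
  tokens.gen = max2(0, -1) = 0
  delta.gen = max2(5, 0) = 5
  east.gen = min2(1, 0) = 0
  filter.gen = max2(0, 5) = 5

Second demand — change propagation:
  no demanded computation ever read layout.txt, so the edit dirties nothing and nothing runs.

The important point: nothing the output needs ever reads layout.txt, so the edit is invisible to it.

filter.gen now evaluates to 5.
Run set: none (0 run).
Changed values: layout.txt.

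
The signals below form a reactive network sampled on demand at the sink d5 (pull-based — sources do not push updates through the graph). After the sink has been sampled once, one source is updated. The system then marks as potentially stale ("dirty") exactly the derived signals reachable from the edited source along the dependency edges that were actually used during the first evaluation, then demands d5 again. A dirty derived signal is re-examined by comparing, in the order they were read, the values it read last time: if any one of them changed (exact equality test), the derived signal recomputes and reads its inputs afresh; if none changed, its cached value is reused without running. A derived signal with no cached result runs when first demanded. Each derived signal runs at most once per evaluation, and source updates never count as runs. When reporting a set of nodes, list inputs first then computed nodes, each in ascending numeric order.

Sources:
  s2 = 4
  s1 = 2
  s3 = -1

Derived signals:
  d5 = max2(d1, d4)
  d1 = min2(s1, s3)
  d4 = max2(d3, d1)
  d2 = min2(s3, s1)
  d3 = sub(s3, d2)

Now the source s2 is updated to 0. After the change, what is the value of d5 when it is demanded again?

Initial pass — values computed on the first demand:
  d1 = min2(2, -1) = -1
  d2 = min2(-1, 2) = -1
  d3 = sub(-1, -1) = 0
  d4 = max2(0, -1) = 0
  d5 = max2(-1, 0) = 0

Second demand — change propagation:
  no demanded computation ever read s2, so the edit dirties nothing and nothing runs.

The important point: nothing the output needs ever reads s2, so the edit is invisible to it.

d5 now evaluates to 0.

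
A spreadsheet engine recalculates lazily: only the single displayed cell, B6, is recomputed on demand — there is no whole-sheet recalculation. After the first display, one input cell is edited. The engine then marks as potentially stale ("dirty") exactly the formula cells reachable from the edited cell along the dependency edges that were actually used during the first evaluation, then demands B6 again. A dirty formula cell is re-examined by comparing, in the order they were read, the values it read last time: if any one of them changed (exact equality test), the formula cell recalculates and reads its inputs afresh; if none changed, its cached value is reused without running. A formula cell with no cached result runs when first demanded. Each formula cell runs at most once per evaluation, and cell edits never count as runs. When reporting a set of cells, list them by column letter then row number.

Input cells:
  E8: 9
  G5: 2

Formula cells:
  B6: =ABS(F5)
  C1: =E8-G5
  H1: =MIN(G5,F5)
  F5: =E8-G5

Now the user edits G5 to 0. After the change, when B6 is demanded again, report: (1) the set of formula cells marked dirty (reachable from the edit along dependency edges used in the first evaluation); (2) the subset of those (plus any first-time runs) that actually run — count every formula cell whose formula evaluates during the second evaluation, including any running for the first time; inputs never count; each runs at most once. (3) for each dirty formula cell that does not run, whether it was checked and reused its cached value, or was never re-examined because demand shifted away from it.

Marked dirty: B6, F5.
Formula cells that run: B6, F5 — 2 in total.
Every dirty formula cell ran.

First evaluation (everything demanded from the output):
  F5 = 9 - 2 = 7
  B6 = ABS(7) = 7

Propagation after the edit:
  F5: runs — G5 2->0; result 9.
  B6: runs — F5 7->9; result 9.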